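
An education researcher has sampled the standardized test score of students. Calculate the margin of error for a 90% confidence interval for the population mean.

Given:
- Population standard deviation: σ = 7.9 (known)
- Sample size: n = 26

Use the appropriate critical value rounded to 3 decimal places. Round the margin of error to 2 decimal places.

The population standard deviation σ is known, so use the z-interval margin of error formula.

For 90% confidence, z* = 1.645 (from standard normal table)

Margin of error formula for z-interval: E = z* × σ/√n

E = 1.645 × 7.9/√26
  = 1.645 × 1.549317
  = 2.5486

Rounded to 2 decimal places:

2.55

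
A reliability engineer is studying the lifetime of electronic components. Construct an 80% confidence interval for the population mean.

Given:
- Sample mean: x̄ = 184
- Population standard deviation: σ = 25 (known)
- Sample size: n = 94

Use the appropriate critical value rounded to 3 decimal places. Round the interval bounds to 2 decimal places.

The population standard deviation σ is known, so use a z-interval (standard normal critical value).

For 80% confidence, z* = 1.282 (from standard normal table)

Standard error: SE = σ/√n = 25/√94 = 2.578553

Margin of error: E = z* × SE = 1.282 × 2.578553 = 3.3057

Z-interval: x̄ ± E = 184 ± 3.3057 = (180.6943, 187.3057)

Rounded to 2 decimal places:

(180.69, 187.31)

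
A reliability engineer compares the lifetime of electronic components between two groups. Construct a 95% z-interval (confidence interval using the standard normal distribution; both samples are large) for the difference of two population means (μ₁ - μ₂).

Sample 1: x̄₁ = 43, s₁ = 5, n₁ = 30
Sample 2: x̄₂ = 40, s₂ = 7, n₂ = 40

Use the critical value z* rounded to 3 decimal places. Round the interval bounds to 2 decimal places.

Both samples are large (n₁ = 30 ≥ 30, n₂ = 40 ≥ 30), so a z-interval for the difference of means applies.

Point estimate: x̄₁ - x̄₂ = 43 - 40 = 3

Standard error: SE = √(s₁²/n₁ + s₂²/n₂)
= √(5²/30 + 7²/40)
= √(0.833333 + 1.225000)
= 1.434689

For 95% confidence, z* = 1.96 (from standard normal table)
Margin of error: E = z* × SE = 1.96 × 1.434689 = 2.8120

Z-interval: (x̄₁ - x̄₂) ± E = 3 ± 2.8120 = (0.1880, 5.8120)

Rounded to 2 decimal places:

(0.19, 5.81)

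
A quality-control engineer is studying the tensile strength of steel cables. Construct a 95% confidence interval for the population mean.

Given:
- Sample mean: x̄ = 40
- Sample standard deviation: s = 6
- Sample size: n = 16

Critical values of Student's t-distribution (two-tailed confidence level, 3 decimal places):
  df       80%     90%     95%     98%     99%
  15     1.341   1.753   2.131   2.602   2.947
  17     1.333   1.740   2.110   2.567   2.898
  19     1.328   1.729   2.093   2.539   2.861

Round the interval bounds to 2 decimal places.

The population standard deviation σ is unknown (only the sample standard deviation s is given), so use a t-interval with df = n - 1 = 16 - 1 = 15.

For 95% confidence with df = 15, t* = 2.131 (from t-table)

Standard error: SE = s/√n = 6/√16 = 1.500000

Margin of error: E = t* × SE = 2.131 × 1.500000 = 3.1965

T-interval: x̄ ± E = 40 ± 3.1965 = (36.8035, 43.1965)

Rounded to 2 decimal places:

(36.80, 43.20)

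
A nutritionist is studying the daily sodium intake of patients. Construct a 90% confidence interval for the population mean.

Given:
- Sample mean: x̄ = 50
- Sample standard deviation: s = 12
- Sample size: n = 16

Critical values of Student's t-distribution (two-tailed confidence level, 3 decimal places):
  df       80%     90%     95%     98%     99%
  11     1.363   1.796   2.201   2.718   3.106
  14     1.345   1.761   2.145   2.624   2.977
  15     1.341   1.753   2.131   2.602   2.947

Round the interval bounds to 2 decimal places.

The population standard deviation σ is unknown (only the sample standard deviation s is given), so use a t-interval with df = n - 1 = 16 - 1 = 15.

For 90% confidence with df = 15, t* = 1.753 (from t-table)

Standard error: SE = s/√n = 12/√16 = 3.000000

Margin of error: E = t* × SE = 1.753 × 3.000000 = 5.2590

T-interval: x̄ ± E = 50 ± 5.2590 = (44.7410, 55.2590)

Rounded to 2 decimal places:

(44.74, 55.26)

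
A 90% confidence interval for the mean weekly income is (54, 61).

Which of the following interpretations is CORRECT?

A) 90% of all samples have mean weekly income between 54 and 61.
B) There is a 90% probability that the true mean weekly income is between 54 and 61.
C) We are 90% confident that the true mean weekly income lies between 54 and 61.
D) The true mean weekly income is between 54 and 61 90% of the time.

A confidence interval represents our confidence in the procedure, not a probability statement about the parameter.

Key concept: If we repeated this sampling process many times and computed a 90% CI each time, about 90% of those intervals would contain the true population parameter.

For this specific interval (54, 61):
- Midpoint (point estimate): 57.5
- Margin of error: 3.5

The correct interpretation is the one stating confidence that the true parameter lies in the interval — option C.

C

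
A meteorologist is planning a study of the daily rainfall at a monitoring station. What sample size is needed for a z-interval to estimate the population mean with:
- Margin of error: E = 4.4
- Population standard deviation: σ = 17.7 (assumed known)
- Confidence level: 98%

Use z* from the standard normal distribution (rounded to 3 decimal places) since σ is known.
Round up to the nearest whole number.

Using z* since population σ is known (z-interval formula).

For 98% confidence, z* = 2.326 (from standard normal table)

Sample size formula for z-interval: n = (z*σ/E)²

n = (2.326 × 17.7 / 4.4)²
  = (9.356864)²
  = 87.5509

Round up to the nearest whole number: n = 88

88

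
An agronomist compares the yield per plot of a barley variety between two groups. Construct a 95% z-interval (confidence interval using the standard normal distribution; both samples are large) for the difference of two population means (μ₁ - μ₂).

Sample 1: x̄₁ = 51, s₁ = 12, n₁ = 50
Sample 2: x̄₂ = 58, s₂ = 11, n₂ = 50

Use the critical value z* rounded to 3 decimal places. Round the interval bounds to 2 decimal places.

Both samples are large (n₁ = 50 ≥ 30, n₂ = 50 ≥ 30), so a z-interval for the difference of means applies.

Point estimate: x̄₁ - x̄₂ = 51 - 58 = -7

Standard error: SE = √(s₁²/n₁ + s₂²/n₂)
= √(12²/50 + 11²/50)
= √(2.880000 + 2.420000)
= 2.302173

For 95% confidence, z* = 1.96 (from standard normal table)
Margin of error: E = z* × SE = 1.96 × 2.302173 = 4.5123

Z-interval: (x̄₁ - x̄₂) ± E = -7 ± 4.5123 = (-11.5123, -2.4877)

Rounded to 2 decimal places:

(-11.51, -2.49)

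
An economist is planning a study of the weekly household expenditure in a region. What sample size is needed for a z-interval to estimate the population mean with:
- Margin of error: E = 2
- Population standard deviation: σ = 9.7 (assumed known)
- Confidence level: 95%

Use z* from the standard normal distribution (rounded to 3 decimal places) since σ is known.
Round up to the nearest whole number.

Using z* since population σ is known (z-interval formula).

For 95% confidence, z* = 1.96 (from standard normal table)

Sample size formula for z-interval: n = (z*σ/E)²

n = (1.96 × 9.7 / 2)²
  = (9.506000)²
  = 90.3640

Round up to the nearest whole number: n = 91

91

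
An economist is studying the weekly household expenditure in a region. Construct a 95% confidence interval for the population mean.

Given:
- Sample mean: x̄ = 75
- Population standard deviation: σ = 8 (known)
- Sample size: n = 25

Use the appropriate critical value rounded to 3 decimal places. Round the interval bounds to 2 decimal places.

The population standard deviation σ is known, so use a z-interval (standard normal critical value).

For 95% confidence, z* = 1.96 (from standard normal table)

Standard error: SE = σ/√n = 8/√25 = 1.600000

Margin of error: E = z* × SE = 1.96 × 1.600000 = 3.1360

Z-interval: x̄ ± E = 75 ± 3.1360 = (71.8640, 78.1360)

Rounded to 2 decimal places:

(71.86, 78.14)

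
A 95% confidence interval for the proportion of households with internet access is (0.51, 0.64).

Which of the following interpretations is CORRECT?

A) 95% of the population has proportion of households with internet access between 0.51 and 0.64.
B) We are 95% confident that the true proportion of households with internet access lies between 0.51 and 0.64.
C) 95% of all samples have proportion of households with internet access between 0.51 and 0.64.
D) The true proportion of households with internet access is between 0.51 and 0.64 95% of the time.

A confidence interval represents our confidence in the procedure, not a probability statement about the parameter.

Key concept: If we repeated this sampling process many times and computed a 95% CI each time, about 95% of those intervals would contain the true population parameter.

For this specific interval (0.51, 0.64):
- Midpoint (point estimate): 0.575
- Margin of error: 0.065

The correct interpretation is the one stating confidence that the true parameter lies in the interval — option B.

B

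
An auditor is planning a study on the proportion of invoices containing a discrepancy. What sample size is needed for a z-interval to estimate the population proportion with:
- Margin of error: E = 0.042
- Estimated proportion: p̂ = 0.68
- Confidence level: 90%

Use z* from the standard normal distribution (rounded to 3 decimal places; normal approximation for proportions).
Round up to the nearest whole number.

Using z* for proportion z-interval (normal approximation).

For 90% confidence, z* = 1.645 (from standard normal table)

Sample size formula for proportion z-interval: n = z*²p̂(1-p̂)/E²

n = 1.645² × 0.68 × 0.32 / 0.042²
  = 2.706025 × 0.2176 / 0.001764
  = 333.8044

Round up to the nearest whole number: n = 334

334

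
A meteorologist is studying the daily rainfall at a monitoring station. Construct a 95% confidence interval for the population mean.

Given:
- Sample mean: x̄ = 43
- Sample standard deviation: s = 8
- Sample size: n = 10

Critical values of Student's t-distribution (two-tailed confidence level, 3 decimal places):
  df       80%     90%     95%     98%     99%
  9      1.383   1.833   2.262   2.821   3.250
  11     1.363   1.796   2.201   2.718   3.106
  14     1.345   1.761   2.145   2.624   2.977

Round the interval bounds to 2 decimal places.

The population standard deviation σ is unknown (only the sample standard deviation s is given), so use a t-interval with df = n - 1 = 10 - 1 = 9.

For 95% confidence with df = 9, t* = 2.262 (from t-table)

Standard error: SE = s/√n = 8/√10 = 2.529822

Margin of error: E = t* × SE = 2.262 × 2.529822 = 5.7225

T-interval: x̄ ± E = 43 ± 5.7225 = (37.2775, 48.7225)

Rounded to 2 decimal places:

(37.28, 48.72)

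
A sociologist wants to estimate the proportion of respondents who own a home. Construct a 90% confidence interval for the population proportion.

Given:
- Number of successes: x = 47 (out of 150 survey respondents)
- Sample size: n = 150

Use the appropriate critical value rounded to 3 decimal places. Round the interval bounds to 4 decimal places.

Sample proportion: p̂ = 47/150 = 0.313333

Check conditions for normal approximation:
  np̂ = 47 ≥ 10 ✓
  n(1-p̂) = 103 ≥ 10 ✓

The sample is large enough, so use a z-interval (normal approximation) for the proportion.

For 90% confidence, z* = 1.645 (from standard normal table)

Standard error: SE = √(p̂(1-p̂)/n) = √(0.313333×0.686667/150) = 0.03787308

Margin of error: E = z* × SE = 1.645 × 0.03787308 = 0.062301

Z-interval: p̂ ± E = 0.313333 ± 0.062301 = (0.251032, 0.375635)

Rounded to 4 decimal places:

(0.2510, 0.3756)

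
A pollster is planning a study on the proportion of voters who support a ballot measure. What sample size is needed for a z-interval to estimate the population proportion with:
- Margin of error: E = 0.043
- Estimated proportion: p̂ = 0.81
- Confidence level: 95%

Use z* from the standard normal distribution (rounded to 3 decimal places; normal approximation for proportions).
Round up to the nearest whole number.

Using z* for proportion z-interval (normal approximation).

For 95% confidence, z* = 1.96 (from standard normal table)

Sample size formula for proportion z-interval: n = z*²p̂(1-p̂)/E²

n = 1.96² × 0.81 × 0.19 / 0.043²
  = 3.8416 × 0.1539 / 0.001849
  = 319.7524

Round up to the nearest whole number: n = 320

320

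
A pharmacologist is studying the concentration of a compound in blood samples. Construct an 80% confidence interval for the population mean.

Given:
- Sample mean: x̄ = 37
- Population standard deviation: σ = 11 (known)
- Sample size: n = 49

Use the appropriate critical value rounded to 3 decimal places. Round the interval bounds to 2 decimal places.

The population standard deviation σ is known, so use a z-interval (standard normal critical value).

For 80% confidence, z* = 1.282 (from standard normal table)

Standard error: SE = σ/√n = 11/√49 = 1.571429

Margin of error: E = z* × SE = 1.282 × 1.571429 = 2.0146

Z-interval: x̄ ± E = 37 ± 2.0146 = (34.9854, 39.0146)

Rounded to 2 decimal places:

(34.99, 39.01)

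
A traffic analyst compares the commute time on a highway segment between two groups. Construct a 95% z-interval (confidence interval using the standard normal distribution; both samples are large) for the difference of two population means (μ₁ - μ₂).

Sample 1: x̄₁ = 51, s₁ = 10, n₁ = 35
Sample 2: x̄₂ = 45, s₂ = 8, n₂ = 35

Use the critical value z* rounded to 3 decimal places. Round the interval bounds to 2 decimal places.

Both samples are large (n₁ = 35 ≥ 30, n₂ = 35 ≥ 30), so a z-interval for the difference of means applies.

Point estimate: x̄₁ - x̄₂ = 51 - 45 = 6

Standard error: SE = √(s₁²/n₁ + s₂²/n₂)
= √(10²/35 + 8²/35)
= √(2.857143 + 1.828571)
= 2.164651

For 95% confidence, z* = 1.96 (from standard normal table)
Margin of error: E = z* × SE = 1.96 × 2.164651 = 4.2427

Z-interval: (x̄₁ - x̄₂) ± E = 6 ± 4.2427 = (1.7573, 10.2427)

Rounded to 2 decimal places:

(1.76, 10.24)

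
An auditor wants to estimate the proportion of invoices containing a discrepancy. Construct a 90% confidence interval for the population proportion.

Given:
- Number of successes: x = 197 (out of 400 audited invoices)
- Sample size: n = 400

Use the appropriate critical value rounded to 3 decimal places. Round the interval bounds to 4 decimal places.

Sample proportion: p̂ = 197/400 = 0.492500

Check conditions for normal approximation:
  np̂ = 197 ≥ 10 ✓
  n(1-p̂) = 203 ≥ 10 ✓

The sample is large enough, so use a z-interval (normal approximation) for the proportion.

For 90% confidence, z* = 1.645 (from standard normal table)

Standard error: SE = √(p̂(1-p̂)/n) = √(0.492500×0.507500/400) = 0.02499719

Margin of error: E = z* × SE = 1.645 × 0.02499719 = 0.041120

Z-interval: p̂ ± E = 0.492500 ± 0.041120 = (0.451380, 0.533620)

Rounded to 4 decimal places:

(0.4514, 0.5336)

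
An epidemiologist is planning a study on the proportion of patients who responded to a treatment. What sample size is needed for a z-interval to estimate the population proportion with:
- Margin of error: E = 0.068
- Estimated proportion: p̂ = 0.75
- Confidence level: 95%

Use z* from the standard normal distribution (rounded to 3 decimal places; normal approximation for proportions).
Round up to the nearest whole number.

Using z* for proportion z-interval (normal approximation).

For 95% confidence, z* = 1.96 (from standard normal table)

Sample size formula for proportion z-interval: n = z*²p̂(1-p̂)/E²

n = 1.96² × 0.75 × 0.25 / 0.068²
  = 3.8416 × 0.1875 / 0.004624
  = 155.7742

Round up to the nearest whole number: n = 156

156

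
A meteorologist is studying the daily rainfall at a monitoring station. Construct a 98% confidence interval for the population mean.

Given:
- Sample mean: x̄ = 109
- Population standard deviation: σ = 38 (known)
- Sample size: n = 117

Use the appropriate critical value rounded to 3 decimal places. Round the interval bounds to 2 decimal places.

The population standard deviation σ is known, so use a z-interval (standard normal critical value).

For 98% confidence, z* = 2.326 (from standard normal table)

Standard error: SE = σ/√n = 38/√117 = 3.513101

Margin of error: E = z* × SE = 2.326 × 3.513101 = 8.1715

Z-interval: x̄ ± E = 109 ± 8.1715 = (100.8285, 117.1715)

Rounded to 2 decimal places:

(100.83, 117.17)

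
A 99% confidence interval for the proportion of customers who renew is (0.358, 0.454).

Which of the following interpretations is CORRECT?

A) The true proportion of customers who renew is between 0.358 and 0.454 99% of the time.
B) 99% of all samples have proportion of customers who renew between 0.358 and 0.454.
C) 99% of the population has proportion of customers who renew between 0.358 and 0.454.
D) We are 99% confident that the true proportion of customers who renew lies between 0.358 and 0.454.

A confidence interval represents our confidence in the procedure, not a probability statement about the parameter.

Key concept: If we repeated this sampling process many times and computed a 99% CI each time, about 99% of those intervals would contain the true population parameter.

For this specific interval (0.358, 0.454):
- Midpoint (point estimate): 0.406
- Margin of error: 0.048

The correct interpretation is the one stating confidence that the true parameter lies in the interval — option D.

D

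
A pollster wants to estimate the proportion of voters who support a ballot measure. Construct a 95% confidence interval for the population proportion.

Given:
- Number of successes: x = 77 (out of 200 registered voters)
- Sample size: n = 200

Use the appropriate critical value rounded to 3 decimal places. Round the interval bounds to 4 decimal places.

Sample proportion: p̂ = 77/200 = 0.385000

Check conditions for normal approximation:
  np̂ = 77 ≥ 10 ✓
  n(1-p̂) = 123 ≥ 10 ✓

The sample is large enough, so use a z-interval (normal approximation) for the proportion.

For 95% confidence, z* = 1.96 (from standard normal table)

Standard error: SE = √(p̂(1-p̂)/n) = √(0.385000×0.615000/200) = 0.03440748

Margin of error: E = z* × SE = 1.96 × 0.03440748 = 0.067439

Z-interval: p̂ ± E = 0.385000 ± 0.067439 = (0.317561, 0.452439)

Rounded to 4 decimal places:

(0.3176, 0.4524)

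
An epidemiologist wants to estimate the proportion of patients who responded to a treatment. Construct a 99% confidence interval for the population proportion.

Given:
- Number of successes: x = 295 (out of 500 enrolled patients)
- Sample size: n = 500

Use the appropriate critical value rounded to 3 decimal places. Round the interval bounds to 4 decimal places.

Sample proportion: p̂ = 295/500 = 0.590000

Check conditions for normal approximation:
  np̂ = 295 ≥ 10 ✓
  n(1-p̂) = 205 ≥ 10 ✓

The sample is large enough, so use a z-interval (normal approximation) for the proportion.

For 99% confidence, z* = 2.576 (from standard normal table)

Standard error: SE = √(p̂(1-p̂)/n) = √(0.590000×0.410000/500) = 0.02199545

Margin of error: E = z* × SE = 2.576 × 0.02199545 = 0.056660

Z-interval: p̂ ± E = 0.590000 ± 0.056660 = (0.533340, 0.646660)

Rounded to 4 decimal places:

(0.5333, 0.6467)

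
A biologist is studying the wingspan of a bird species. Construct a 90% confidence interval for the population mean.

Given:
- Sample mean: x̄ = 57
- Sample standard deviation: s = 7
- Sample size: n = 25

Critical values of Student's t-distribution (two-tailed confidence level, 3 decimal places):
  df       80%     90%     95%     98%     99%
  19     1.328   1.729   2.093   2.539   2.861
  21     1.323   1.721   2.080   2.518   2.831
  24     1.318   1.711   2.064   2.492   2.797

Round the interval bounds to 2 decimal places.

The population standard deviation σ is unknown (only the sample standard deviation s is given), so use a t-interval with df = n - 1 = 25 - 1 = 24.

For 90% confidence with df = 24, t* = 1.711 (from t-table)

Standard error: SE = s/√n = 7/√25 = 1.400000

Margin of error: E = t* × SE = 1.711 × 1.400000 = 2.3954

T-interval: x̄ ± E = 57 ± 2.3954 = (54.6046, 59.3954)

Rounded to 2 decimal places:

(54.60, 59.40)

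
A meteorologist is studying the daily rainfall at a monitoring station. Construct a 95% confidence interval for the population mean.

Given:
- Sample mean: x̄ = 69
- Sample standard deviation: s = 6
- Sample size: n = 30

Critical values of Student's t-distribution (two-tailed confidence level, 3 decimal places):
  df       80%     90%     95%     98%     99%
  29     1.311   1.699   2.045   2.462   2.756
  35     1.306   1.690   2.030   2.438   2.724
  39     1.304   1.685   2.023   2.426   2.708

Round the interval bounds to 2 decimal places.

The population standard deviation σ is unknown (only the sample standard deviation s is given), so use a t-interval with df = n - 1 = 30 - 1 = 29.

For 95% confidence with df = 29, t* = 2.045 (from t-table)

Standard error: SE = s/√n = 6/√30 = 1.095445

Margin of error: E = t* × SE = 2.045 × 1.095445 = 2.2402

T-interval: x̄ ± E = 69 ± 2.2402 = (66.7598, 71.2402)

Rounded to 2 decimal places:

(66.76, 71.24)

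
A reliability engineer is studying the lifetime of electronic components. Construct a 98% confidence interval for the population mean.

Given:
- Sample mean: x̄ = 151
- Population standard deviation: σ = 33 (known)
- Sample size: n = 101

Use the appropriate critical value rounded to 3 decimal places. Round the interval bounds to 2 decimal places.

The population standard deviation σ is known, so use a z-interval (standard normal critical value).

For 98% confidence, z* = 2.326 (from standard normal table)

Standard error: SE = σ/√n = 33/√101 = 3.283623

Margin of error: E = z* × SE = 2.326 × 3.283623 = 7.6377

Z-interval: x̄ ± E = 151 ± 7.6377 = (143.3623, 158.6377)

Rounded to 2 decimal places:

(143.36, 158.64)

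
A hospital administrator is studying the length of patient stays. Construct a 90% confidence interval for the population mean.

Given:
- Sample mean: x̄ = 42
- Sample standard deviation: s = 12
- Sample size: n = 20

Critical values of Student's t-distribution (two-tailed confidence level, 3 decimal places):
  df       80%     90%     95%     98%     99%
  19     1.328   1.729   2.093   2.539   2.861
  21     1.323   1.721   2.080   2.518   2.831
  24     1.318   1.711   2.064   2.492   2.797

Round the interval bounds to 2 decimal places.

The population standard deviation σ is unknown (only the sample standard deviation s is given), so use a t-interval with df = n - 1 = 20 - 1 = 19.

For 90% confidence with df = 19, t* = 1.729 (from t-table)

Standard error: SE = s/√n = 12/√20 = 2.683282

Margin of error: E = t* × SE = 1.729 × 2.683282 = 4.6394

T-interval: x̄ ± E = 42 ± 4.6394 = (37.3606, 46.6394)

Rounded to 2 decimal places:

(37.36, 46.64)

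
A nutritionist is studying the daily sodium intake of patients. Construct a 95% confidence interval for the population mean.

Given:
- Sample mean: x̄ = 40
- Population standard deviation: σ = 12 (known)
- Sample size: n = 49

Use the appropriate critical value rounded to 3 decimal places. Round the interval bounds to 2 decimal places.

The population standard deviation σ is known, so use a z-interval (standard normal critical value).

For 95% confidence, z* = 1.96 (from standard normal table)

Standard error: SE = σ/√n = 12/√49 = 1.714286

Margin of error: E = z* × SE = 1.96 × 1.714286 = 3.3600

Z-interval: x̄ ± E = 40 ± 3.3600 = (36.6400, 43.3600)

Rounded to 2 decimal places:

(36.64, 43.36)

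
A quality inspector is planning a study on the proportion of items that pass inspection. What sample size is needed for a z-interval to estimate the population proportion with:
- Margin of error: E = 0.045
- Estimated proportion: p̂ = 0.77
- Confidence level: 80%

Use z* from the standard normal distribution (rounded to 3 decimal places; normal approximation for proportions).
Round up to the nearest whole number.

Using z* for proportion z-interval (normal approximation).

For 80% confidence, z* = 1.282 (from standard normal table)

Sample size formula for proportion z-interval: n = z*²p̂(1-p̂)/E²

n = 1.282² × 0.77 × 0.23 / 0.045²
  = 1.643524 × 0.1771 / 0.002025
  = 143.7373

Round up to the nearest whole number: n = 144

144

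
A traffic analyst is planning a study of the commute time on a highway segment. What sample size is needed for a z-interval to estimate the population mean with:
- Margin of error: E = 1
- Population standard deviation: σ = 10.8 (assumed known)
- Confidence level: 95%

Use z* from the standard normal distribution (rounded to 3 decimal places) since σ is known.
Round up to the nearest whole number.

Using z* since population σ is known (z-interval formula).

For 95% confidence, z* = 1.96 (from standard normal table)

Sample size formula for z-interval: n = (z*σ/E)²

n = (1.96 × 10.8 / 1)²
  = (21.168000)²
  = 448.0842

Round up to the nearest whole number: n = 449

449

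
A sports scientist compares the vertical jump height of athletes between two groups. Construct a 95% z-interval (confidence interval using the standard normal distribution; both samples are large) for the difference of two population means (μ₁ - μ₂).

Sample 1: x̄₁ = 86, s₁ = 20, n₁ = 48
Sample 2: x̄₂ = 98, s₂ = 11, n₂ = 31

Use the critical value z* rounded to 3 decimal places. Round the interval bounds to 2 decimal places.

Both samples are large (n₁ = 48 ≥ 30, n₂ = 31 ≥ 30), so a z-interval for the difference of means applies.

Point estimate: x̄₁ - x̄₂ = 86 - 98 = -12

Standard error: SE = √(s₁²/n₁ + s₂²/n₂)
= √(20²/48 + 11²/31)
= √(8.333333 + 3.903226)
= 3.498079

For 95% confidence, z* = 1.96 (from standard normal table)
Margin of error: E = z* × SE = 1.96 × 3.498079 = 6.8562

Z-interval: (x̄₁ - x̄₂) ± E = -12 ± 6.8562 = (-18.8562, -5.1438)

Rounded to 2 decimal places:

(-18.86, -5.14)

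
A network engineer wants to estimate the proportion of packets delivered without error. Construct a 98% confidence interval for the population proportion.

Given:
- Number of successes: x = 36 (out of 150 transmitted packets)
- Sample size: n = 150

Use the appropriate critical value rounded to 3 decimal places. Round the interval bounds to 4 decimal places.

Sample proportion: p̂ = 36/150 = 0.240000

Check conditions for normal approximation:
  np̂ = 36 ≥ 10 ✓
  n(1-p̂) = 114 ≥ 10 ✓

The sample is large enough, so use a z-interval (normal approximation) for the proportion.

For 98% confidence, z* = 2.326 (from standard normal table)

Standard error: SE = √(p̂(1-p̂)/n) = √(0.240000×0.760000/150) = 0.03487119

Margin of error: E = z* × SE = 2.326 × 0.03487119 = 0.081110

Z-interval: p̂ ± E = 0.240000 ± 0.081110 = (0.158890, 0.321110)

Rounded to 4 decimal places:

(0.1589, 0.3211)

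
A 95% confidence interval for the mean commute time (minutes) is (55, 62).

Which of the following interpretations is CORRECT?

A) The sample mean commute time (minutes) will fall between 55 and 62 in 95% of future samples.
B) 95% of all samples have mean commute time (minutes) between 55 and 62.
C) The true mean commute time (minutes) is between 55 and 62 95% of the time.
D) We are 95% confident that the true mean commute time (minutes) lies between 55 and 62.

A confidence interval represents our confidence in the procedure, not a probability statement about the parameter.

Key concept: If we repeated this sampling process many times and computed a 95% CI each time, about 95% of those intervals would contain the true population parameter.

For this specific interval (55, 62):
- Midpoint (point estimate): 58.5
- Margin of error: 3.5

The correct interpretation is the one stating confidence that the true parameter lies in the interval — option D.

D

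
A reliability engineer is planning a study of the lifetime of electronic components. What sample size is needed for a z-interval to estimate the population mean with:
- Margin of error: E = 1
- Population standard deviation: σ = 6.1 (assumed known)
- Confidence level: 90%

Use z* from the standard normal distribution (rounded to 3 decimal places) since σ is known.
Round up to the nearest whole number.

Using z* since population σ is known (z-interval formula).

For 90% confidence, z* = 1.645 (from standard normal table)

Sample size formula for z-interval: n = (z*σ/E)²

n = (1.645 × 6.1 / 1)²
  = (10.034500)²
  = 100.6912

Round up to the nearest whole number: n = 101

101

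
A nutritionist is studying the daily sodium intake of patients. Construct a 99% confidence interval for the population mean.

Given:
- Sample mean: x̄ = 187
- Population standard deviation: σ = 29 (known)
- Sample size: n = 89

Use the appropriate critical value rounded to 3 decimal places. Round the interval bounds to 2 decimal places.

The population standard deviation σ is known, so use a z-interval (standard normal critical value).

For 99% confidence, z* = 2.576 (from standard normal table)

Standard error: SE = σ/√n = 29/√89 = 3.073994

Margin of error: E = z* × SE = 2.576 × 3.073994 = 7.9186

Z-interval: x̄ ± E = 187 ± 7.9186 = (179.0814, 194.9186)

Rounded to 2 decimal places:

(179.08, 194.92)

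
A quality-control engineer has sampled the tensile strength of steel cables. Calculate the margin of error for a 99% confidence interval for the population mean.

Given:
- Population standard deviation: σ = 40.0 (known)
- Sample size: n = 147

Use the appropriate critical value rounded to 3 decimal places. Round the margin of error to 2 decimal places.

The population standard deviation σ is known, so use the z-interval margin of error formula.

For 99% confidence, z* = 2.576 (from standard normal table)

Margin of error formula for z-interval: E = z* × σ/√n

E = 2.576 × 40.0/√147
  = 2.576 × 3.299144
  = 8.4986

Rounded to 2 decimal places:

8.50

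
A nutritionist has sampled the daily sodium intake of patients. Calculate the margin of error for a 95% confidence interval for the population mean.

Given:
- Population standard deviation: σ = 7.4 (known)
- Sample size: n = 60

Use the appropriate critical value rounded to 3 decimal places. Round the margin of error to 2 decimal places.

The population standard deviation σ is known, so use the z-interval margin of error formula.

For 95% confidence, z* = 1.96 (from standard normal table)

Margin of error formula for z-interval: E = z* × σ/√n

E = 1.96 × 7.4/√60
  = 1.96 × 0.955336
  = 1.8725

Rounded to 2 decimal places:

1.87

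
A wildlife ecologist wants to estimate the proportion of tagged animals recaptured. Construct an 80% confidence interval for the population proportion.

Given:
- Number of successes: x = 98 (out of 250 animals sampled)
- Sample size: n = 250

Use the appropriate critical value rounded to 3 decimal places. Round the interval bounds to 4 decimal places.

Sample proportion: p̂ = 98/250 = 0.392000

Check conditions for normal approximation:
  np̂ = 98 ≥ 10 ✓
  n(1-p̂) = 152 ≥ 10 ✓

The sample is large enough, so use a z-interval (normal approximation) for the proportion.

For 80% confidence, z* = 1.282 (from standard normal table)

Standard error: SE = √(p̂(1-p̂)/n) = √(0.392000×0.608000/250) = 0.03087627

Margin of error: E = z* × SE = 1.282 × 0.03087627 = 0.039583

Z-interval: p̂ ± E = 0.392000 ± 0.039583 = (0.352417, 0.431583)

Rounded to 4 decimal places:

(0.3524, 0.4316)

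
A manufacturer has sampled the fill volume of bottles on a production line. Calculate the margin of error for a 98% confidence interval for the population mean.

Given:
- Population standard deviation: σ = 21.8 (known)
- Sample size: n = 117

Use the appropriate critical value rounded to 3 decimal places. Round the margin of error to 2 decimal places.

The population standard deviation σ is known, so use the z-interval margin of error formula.

For 98% confidence, z* = 2.326 (from standard normal table)

Margin of error formula for z-interval: E = z* × σ/√n

E = 2.326 × 21.8/√117
  = 2.326 × 2.015411
  = 4.6878

Rounded to 2 decimal places:

4.69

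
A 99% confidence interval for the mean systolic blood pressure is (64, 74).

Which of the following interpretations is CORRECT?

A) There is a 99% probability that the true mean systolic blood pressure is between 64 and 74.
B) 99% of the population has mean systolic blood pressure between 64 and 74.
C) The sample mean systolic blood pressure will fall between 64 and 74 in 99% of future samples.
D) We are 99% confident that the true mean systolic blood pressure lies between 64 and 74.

A confidence interval represents our confidence in the procedure, not a probability statement about the parameter.

Key concept: If we repeated this sampling process many times and computed a 99% CI each time, about 99% of those intervals would contain the true population parameter.

For this specific interval (64, 74):
- Midpoint (point estimate): 69
- Margin of error: 5

The correct interpretation is the one stating confidence that the true parameter lies in the interval — option D.

D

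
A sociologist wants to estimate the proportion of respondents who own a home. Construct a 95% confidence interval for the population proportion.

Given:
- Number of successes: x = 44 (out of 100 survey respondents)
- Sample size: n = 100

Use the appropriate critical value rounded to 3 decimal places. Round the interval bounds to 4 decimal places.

Sample proportion: p̂ = 44/100 = 0.440000

Check conditions for normal approximation:
  np̂ = 44 ≥ 10 ✓
  n(1-p̂) = 56 ≥ 10 ✓

The sample is large enough, so use a z-interval (normal approximation) for the proportion.

For 95% confidence, z* = 1.96 (from standard normal table)

Standard error: SE = √(p̂(1-p̂)/n) = √(0.440000×0.560000/100) = 0.04963869

Margin of error: E = z* × SE = 1.96 × 0.04963869 = 0.097292

Z-interval: p̂ ± E = 0.440000 ± 0.097292 = (0.342708, 0.537292)

Rounded to 4 decimal places:

(0.3427, 0.5373)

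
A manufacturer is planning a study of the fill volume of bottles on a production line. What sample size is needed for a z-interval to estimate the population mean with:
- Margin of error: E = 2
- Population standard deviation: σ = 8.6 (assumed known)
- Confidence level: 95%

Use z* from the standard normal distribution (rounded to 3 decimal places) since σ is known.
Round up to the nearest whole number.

Using z* since population σ is known (z-interval formula).

For 95% confidence, z* = 1.96 (from standard normal table)

Sample size formula for z-interval: n = (z*σ/E)²

n = (1.96 × 8.6 / 2)²
  = (8.428000)²
  = 71.0312

Round up to the nearest whole number: n = 72

72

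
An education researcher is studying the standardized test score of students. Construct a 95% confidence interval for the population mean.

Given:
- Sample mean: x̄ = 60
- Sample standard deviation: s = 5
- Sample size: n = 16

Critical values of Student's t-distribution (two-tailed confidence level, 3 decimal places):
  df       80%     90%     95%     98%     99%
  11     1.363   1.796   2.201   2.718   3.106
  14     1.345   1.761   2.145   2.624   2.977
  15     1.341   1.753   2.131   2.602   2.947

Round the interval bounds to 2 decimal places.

The population standard deviation σ is unknown (only the sample standard deviation s is given), so use a t-interval with df = n - 1 = 16 - 1 = 15.

For 95% confidence with df = 15, t* = 2.131 (from t-table)

Standard error: SE = s/√n = 5/√16 = 1.250000

Margin of error: E = t* × SE = 2.131 × 1.250000 = 2.6637

T-interval: x̄ ± E = 60 ± 2.6637 = (57.3362, 62.6638)

Rounded to 2 decimal places:

(57.34, 62.66)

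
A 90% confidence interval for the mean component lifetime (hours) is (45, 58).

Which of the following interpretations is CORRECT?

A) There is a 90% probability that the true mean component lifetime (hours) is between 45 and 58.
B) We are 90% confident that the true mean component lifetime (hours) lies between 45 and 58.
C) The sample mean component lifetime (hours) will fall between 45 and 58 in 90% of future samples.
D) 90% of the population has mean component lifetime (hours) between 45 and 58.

A confidence interval represents our confidence in the procedure, not a probability statement about the parameter.

Key concept: If we repeated this sampling process many times and computed a 90% CI each time, about 90% of those intervals would contain the true population parameter.

For this specific interval (45, 58):
- Midpoint (point estimate): 51.5
- Margin of error: 6.5

The correct interpretation is the one stating confidence that the true parameter lies in the interval — option B.

B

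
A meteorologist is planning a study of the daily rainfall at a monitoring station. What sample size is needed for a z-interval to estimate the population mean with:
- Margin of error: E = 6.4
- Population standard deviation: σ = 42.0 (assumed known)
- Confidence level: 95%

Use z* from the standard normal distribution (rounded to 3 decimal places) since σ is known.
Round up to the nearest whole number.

Using z* since population σ is known (z-interval formula).

For 95% confidence, z* = 1.96 (from standard normal table)

Sample size formula for z-interval: n = (z*σ/E)²

n = (1.96 × 42.0 / 6.4)²
  = (12.862500)²
  = 165.4439

Round up to the nearest whole number: n = 166

166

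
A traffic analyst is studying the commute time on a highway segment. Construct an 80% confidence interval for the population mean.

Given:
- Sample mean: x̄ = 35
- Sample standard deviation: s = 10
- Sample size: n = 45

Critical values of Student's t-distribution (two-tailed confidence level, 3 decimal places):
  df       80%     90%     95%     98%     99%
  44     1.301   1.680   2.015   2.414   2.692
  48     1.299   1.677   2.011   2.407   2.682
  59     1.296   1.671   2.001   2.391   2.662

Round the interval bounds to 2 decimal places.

The population standard deviation σ is unknown (only the sample standard deviation s is given), so use a t-interval with df = n - 1 = 45 - 1 = 44.

For 80% confidence with df = 44, t* = 1.301 (from t-table)

Standard error: SE = s/√n = 10/√45 = 1.490712

Margin of error: E = t* × SE = 1.301 × 1.490712 = 1.9394

T-interval: x̄ ± E = 35 ± 1.9394 = (33.0606, 36.9394)

Rounded to 2 decimal places:

(33.06, 36.94)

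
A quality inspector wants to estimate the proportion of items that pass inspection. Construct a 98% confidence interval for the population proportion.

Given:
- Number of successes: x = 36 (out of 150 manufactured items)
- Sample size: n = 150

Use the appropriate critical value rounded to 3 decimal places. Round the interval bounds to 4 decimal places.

Sample proportion: p̂ = 36/150 = 0.240000

Check conditions for normal approximation:
  np̂ = 36 ≥ 10 ✓
  n(1-p̂) = 114 ≥ 10 ✓

The sample is large enough, so use a z-interval (normal approximation) for the proportion.

For 98% confidence, z* = 2.326 (from standard normal table)

Standard error: SE = √(p̂(1-p̂)/n) = √(0.240000×0.760000/150) = 0.03487119

Margin of error: E = z* × SE = 2.326 × 0.03487119 = 0.081110

Z-interval: p̂ ± E = 0.240000 ± 0.081110 = (0.158890, 0.321110)

Rounded to 4 decimal places:

(0.1589, 0.3211)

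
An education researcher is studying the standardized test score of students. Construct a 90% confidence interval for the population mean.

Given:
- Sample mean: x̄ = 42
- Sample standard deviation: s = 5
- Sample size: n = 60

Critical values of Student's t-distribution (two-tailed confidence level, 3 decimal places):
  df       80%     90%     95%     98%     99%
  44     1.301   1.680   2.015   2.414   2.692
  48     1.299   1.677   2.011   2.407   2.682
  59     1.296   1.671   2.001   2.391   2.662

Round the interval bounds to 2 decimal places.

The population standard deviation σ is unknown (only the sample standard deviation s is given), so use a t-interval with df = n - 1 = 60 - 1 = 59.

For 90% confidence with df = 59, t* = 1.671 (from t-table)

Standard error: SE = s/√n = 5/√60 = 0.645497

Margin of error: E = t* × SE = 1.671 × 0.645497 = 1.0786

T-interval: x̄ ± E = 42 ± 1.0786 = (40.9214, 43.0786)

Rounded to 2 decimal places:

(40.92, 43.08)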